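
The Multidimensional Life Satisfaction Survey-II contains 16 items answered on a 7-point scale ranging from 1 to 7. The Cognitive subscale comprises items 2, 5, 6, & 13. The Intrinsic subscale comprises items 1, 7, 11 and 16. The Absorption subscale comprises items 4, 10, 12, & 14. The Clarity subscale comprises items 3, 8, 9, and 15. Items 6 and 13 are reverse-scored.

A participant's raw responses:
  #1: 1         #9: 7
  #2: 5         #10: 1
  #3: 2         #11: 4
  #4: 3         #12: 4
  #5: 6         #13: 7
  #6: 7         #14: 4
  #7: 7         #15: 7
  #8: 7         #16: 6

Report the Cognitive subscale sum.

13

Cognitive items: 2, 5, 6, 13.
Of these, items 6 and 13 are reverse-scored; on a 1–7 scale, reversed = 8 − raw.
  item 2: 5
  item 5: 6
  item 6: 8 − 7 = 1
  item 13: 8 − 7 = 1
Sum = 5 + 6 + 1 + 1 = 13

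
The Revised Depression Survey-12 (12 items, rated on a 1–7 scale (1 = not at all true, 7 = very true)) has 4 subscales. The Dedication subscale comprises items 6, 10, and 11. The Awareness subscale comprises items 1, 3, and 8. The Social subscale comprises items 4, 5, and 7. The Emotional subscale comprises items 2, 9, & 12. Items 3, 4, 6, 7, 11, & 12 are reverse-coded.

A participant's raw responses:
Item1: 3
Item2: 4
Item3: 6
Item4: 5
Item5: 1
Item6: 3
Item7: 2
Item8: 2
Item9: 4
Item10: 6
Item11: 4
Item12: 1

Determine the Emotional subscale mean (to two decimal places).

5.00

Emotional items: 2, 9, 12.
Of these, item 12 is reverse-coded; on a 1–7 scale, reversed = 8 − raw.
  item 2: 4
  item 9: 4
  item 12: 8 − 1 = 7
Sum = 4 + 4 + 7 = 15
Mean = 15 / 3 = 5.00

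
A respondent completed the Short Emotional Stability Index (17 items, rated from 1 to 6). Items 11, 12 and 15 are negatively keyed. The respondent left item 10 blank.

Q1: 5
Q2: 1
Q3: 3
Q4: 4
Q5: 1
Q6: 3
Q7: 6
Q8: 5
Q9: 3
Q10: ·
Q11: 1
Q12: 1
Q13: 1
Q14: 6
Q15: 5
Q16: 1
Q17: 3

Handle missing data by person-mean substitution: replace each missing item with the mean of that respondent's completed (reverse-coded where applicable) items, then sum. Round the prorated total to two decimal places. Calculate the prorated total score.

Reverse-coded (reversed = (1+6) − raw = 7 − raw):
  item 11: 7 − 1 = 6
  item 12: 7 − 1 = 6
  item 15: 7 − 5 = 2
Completed scored items (16 of 17): 5, 1, 3, 4, 1, 3, 6, 5, 3, 6, 6, 1, 6, 2, 1, 3; sum = 56.
Person mean = 56 / 16 ≈ 3.5000
Prorated total = (56 / 16) × 17 = 59.50 (to 2 dp)

59.50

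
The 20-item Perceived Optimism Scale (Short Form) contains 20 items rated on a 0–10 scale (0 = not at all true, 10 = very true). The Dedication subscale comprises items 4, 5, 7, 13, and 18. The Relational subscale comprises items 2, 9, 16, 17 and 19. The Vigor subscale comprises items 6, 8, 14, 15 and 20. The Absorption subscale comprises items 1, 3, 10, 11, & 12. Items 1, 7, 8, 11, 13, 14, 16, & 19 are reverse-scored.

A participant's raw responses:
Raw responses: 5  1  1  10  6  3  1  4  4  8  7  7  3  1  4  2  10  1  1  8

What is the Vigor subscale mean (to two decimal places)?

6.00

Vigor items: 6, 8, 14, 15, 20.
Of these, items 8 & 14 are reverse-scored; reverse-coded value = 10 − response.
  item 6: 3
  item 8: 10 − 4 = 6
  item 14: 10 − 1 = 9
  item 15: 4
  item 20: 8
Sum = 3 + 6 + 9 + 4 + 8 = 30
Mean = 30 / 5 = 6.00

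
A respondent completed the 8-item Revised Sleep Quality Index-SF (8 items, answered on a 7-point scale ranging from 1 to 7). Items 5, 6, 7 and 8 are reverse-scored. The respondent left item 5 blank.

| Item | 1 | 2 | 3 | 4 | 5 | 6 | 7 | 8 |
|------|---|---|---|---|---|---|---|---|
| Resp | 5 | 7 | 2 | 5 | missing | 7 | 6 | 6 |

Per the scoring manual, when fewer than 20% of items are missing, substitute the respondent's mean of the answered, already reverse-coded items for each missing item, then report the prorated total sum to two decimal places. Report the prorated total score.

27.43

Reverse-coded (reverse-coded value = 8 − response):
  item 6: 8 − 7 = 1
  item 7: 8 − 6 = 2
  item 8: 8 − 6 = 2
Completed scored items (7 of 8): 5, 7, 2, 5, 1, 2, 2; sum = 24.
Person mean = 24 / 7 ≈ 3.4286
Prorated total = (24 / 7) × 8 = 27.43 (to 2 dp)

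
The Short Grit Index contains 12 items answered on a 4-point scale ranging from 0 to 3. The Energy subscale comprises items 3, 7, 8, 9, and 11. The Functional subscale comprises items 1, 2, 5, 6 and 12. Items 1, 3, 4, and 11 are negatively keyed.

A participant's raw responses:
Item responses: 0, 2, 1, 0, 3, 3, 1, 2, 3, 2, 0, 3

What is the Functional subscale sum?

Functional items: 1, 2, 5, 6, 12.
Of these, item 1 is negatively keyed; on a 0–3 scale, reversed = 3 − raw.
  item 1: 3 − 0 = 3
  item 2: 2
  item 5: 3
  item 6: 3
  item 12: 3
Sum = 3 + 2 + 3 + 3 + 3 = 14

14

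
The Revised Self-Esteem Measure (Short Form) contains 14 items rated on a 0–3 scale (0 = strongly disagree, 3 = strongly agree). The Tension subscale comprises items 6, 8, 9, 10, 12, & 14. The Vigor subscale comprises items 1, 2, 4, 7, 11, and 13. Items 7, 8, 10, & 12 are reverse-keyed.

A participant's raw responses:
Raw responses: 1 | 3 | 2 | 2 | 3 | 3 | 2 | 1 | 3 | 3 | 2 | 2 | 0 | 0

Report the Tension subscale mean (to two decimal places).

1.50

Tension items: 6, 8, 9, 10, 12, 14.
Of these, items 8, 10, and 12 are reverse-keyed; reversed = (0+3) − raw = 3 − raw.
  item 6: 3
  item 8: 3 − 1 = 2
  item 9: 3
  item 10: 3 − 3 = 0
  item 12: 3 − 2 = 1
  item 14: 0
Sum = 3 + 2 + 3 + 0 + 1 + 0 = 9
Mean = 9 / 6 = 1.50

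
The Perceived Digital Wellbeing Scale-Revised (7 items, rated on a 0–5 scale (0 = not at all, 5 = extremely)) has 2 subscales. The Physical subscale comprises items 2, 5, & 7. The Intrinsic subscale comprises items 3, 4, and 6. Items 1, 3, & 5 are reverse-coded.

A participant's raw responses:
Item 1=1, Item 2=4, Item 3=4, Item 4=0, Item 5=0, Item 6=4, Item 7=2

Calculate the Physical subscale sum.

11

Physical items: 2, 5, 7.
Of these, item 5 is reverse-coded; on a 0–5 scale, reversed = 5 − raw.
  item 2: 4
  item 5: 5 − 0 = 5
  item 7: 2
Sum = 4 + 5 + 2 = 11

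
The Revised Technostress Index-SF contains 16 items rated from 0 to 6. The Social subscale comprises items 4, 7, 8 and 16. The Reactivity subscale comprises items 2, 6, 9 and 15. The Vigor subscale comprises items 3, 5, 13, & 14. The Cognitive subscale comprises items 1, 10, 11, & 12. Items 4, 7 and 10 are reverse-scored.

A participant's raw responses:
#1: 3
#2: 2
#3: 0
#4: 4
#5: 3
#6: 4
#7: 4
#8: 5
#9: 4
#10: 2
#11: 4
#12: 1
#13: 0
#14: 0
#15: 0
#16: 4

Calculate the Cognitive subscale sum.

Cognitive items: 1, 10, 11, 12.
Of these, item 10 is reverse-scored; reverse-coded value = 6 − response.
  item 1: 3
  item 10: 6 − 2 = 4
  item 11: 4
  item 12: 1
Sum = 3 + 4 + 4 + 1 = 12

12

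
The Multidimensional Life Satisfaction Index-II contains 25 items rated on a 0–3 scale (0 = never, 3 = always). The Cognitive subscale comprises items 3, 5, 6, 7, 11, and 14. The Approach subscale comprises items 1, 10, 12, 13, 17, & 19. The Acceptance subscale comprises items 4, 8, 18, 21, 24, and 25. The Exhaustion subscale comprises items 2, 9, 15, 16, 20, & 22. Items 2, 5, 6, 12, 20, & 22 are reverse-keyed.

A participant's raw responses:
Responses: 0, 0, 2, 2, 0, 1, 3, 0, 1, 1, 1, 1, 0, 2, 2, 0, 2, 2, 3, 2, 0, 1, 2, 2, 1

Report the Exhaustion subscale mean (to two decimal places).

Exhaustion items: 2, 9, 15, 16, 20, 22.
Of these, items 2, 20, & 22 are reverse-keyed; reverse-coded value = 3 − response.
  item 2: 3 − 0 = 3
  item 9: 1
  item 15: 2
  item 16: 0
  item 20: 3 − 2 = 1
  item 22: 3 − 1 = 2
Sum = 3 + 1 + 2 + 0 + 1 + 2 = 9
Mean = 9 / 6 = 1.50

1.50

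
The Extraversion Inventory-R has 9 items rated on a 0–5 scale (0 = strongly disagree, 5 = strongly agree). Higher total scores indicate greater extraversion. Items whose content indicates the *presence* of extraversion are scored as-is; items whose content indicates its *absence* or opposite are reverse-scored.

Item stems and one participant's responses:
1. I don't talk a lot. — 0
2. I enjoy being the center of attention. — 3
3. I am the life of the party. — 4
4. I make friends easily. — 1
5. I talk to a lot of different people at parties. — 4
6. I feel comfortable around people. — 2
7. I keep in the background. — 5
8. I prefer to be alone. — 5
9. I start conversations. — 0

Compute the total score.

19

Items 1, 7, 8 describe the absence/opposite of extraversion → reverse-score.
on a 0–5 scale, reversed = 5 − raw.
  item 1: 5 − 0 = 5
  item 2: 3
  item 3: 4
  item 4: 1
  item 5: 4
  item 6: 2
  item 7: 5 − 5 = 0
  item 8: 5 − 5 = 0
  item 9: 0
Total = 5 + 3 + 4 + 1 + 4 + 2 + 0 + 0 + 0 = 19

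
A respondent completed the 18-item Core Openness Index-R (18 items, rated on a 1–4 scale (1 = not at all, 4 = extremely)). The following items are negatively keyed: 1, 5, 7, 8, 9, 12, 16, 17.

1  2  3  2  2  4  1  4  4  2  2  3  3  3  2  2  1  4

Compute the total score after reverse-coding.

Apply reverse scoring (reversed = (1+4) − raw = 5 − raw):
  item 1: 5 − 1 = 4
  item 5: 5 − 2 = 3
  item 7: 5 − 1 = 4
  item 8: 5 − 4 = 1
  item 9: 5 − 4 = 1
  item 12: 5 − 3 = 2
  item 16: 5 − 2 = 3
  item 17: 5 − 1 = 4
Scored items: 4, 2, 3, 2, 3, 4, 4, 1, 1, 2, 2, 2, 3, 3, 2, 3, 4, 4
Total = 4 + 2 + 3 + 2 + 3 + 4 + 4 + 1 + 1 + 2 + 2 + 2 + 3 + 3 + 2 + 3 + 4 + 4 = 49

49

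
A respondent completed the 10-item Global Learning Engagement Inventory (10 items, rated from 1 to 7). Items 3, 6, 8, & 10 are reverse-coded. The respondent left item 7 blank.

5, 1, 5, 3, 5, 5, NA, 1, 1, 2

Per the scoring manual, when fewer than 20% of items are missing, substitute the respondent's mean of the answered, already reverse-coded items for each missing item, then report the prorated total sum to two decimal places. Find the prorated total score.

37.78

Reverse-coded (reverse-coded value = 8 − response):
  item 3: 8 − 5 = 3
  item 6: 8 − 5 = 3
  item 8: 8 − 1 = 7
  item 10: 8 − 2 = 6
Completed scored items (9 of 10): 5, 1, 3, 3, 5, 3, 7, 1, 6; sum = 34.
Person mean = 34 / 9 ≈ 3.7778
Prorated total = (34 / 9) × 10 = 37.78 (to 2 dp)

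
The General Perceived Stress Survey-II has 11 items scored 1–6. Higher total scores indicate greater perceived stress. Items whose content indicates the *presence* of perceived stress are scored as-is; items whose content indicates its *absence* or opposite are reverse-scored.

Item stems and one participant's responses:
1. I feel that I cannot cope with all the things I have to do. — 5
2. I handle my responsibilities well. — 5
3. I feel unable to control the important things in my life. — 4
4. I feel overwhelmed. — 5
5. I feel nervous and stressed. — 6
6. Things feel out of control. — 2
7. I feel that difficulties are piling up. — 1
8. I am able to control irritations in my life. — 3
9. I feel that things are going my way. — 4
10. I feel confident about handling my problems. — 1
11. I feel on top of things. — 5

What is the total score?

Items 2, 8, 9, 10, 11 describe the absence/opposite of perceived stress → reverse-score.
reverse-coded value = 7 − response.
  item 1: 5
  item 2: 7 − 5 = 2
  item 3: 4
  item 4: 5
  item 5: 6
  item 6: 2
  item 7: 1
  item 8: 7 − 3 = 4
  item 9: 7 − 4 = 3
  item 10: 7 − 1 = 6
  item 11: 7 − 5 = 2
Total = 5 + 2 + 4 + 5 + 6 + 2 + 1 + 4 + 3 + 6 + 2 = 40

40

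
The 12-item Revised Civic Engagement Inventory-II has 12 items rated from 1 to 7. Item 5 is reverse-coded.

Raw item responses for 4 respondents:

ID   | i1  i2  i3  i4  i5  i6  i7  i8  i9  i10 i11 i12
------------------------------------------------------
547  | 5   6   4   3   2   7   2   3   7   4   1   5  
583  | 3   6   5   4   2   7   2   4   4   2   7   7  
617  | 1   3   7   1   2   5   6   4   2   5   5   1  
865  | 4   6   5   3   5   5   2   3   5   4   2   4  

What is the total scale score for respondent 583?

57

Respondent 583 raw: 3, 6, 5, 4, 2, 7, 2, 4, 4, 2, 7, 7.
Reverse-coded (on a 1–7 scale, reversed = 8 − raw):
  item 1: 3
  item 2: 6
  item 3: 5
  item 4: 4
  item 5: 8 − 2 = 6
  item 6: 7
  item 7: 2
  item 8: 4
  item 9: 4
  item 10: 2
  item 11: 7
  item 12: 7
Sum = 3 + 6 + 5 + 4 + 6 + 7 + 2 + 4 + 4 + 2 + 7 + 7 = 57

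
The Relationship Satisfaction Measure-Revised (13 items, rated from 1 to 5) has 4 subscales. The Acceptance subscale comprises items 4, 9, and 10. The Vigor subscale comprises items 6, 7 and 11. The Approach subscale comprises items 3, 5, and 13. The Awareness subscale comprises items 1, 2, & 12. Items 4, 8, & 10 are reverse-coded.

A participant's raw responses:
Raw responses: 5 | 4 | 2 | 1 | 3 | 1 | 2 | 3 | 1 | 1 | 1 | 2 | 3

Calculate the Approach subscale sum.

Approach items: 3, 5, 13.
  item 3: 2
  item 5: 3
  item 13: 3
Sum = 2 + 3 + 3 = 8

8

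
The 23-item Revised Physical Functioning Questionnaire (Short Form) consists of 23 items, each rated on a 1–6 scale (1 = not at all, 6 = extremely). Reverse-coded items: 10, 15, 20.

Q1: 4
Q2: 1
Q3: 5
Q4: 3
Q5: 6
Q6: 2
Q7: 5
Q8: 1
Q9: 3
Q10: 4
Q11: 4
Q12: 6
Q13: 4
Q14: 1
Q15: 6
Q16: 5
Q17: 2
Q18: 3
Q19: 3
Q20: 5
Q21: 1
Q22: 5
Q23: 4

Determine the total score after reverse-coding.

74

Apply reverse scoring (reversed = (1+6) − raw = 7 − raw):
  item 10: 7 − 4 = 3
  item 15: 7 − 6 = 1
  item 20: 7 − 5 = 2
After reverse-coding: 4, 1, 5, 3, 6, 2, 5, 1, 3, 3, 4, 6, 4, 1, 1, 5, 2, 3, 3, 2, 1, 5, 4
Total = 4 + 1 + 5 + 3 + 6 + 2 + 5 + 1 + 3 + 3 + 4 + 6 + 4 + 1 + 1 + 5 + 2 + 3 + 3 + 2 + 1 + 5 + 4 = 74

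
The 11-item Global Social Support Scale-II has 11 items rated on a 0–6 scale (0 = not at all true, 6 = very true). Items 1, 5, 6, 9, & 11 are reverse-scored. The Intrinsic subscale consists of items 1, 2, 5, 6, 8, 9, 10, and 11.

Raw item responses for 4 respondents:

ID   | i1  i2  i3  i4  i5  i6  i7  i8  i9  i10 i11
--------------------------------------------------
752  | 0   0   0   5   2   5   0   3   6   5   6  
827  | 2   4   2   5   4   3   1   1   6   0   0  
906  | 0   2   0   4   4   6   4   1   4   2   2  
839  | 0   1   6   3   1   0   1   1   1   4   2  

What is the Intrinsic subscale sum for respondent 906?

19

Respondent 906 raw: 0, 2, 0, 4, 4, 6, 4, 1, 4, 2, 2.
Intrinsic items: 1, 2, 5, 6, 8, 9, 10, 11.
Reverse-coded (on a 0–6 scale, reversed = 6 − raw):
  item 1: 6 − 0 = 6
  item 2: 2
  item 5: 6 − 4 = 2
  item 6: 6 − 6 = 0
  item 8: 1
  item 9: 6 − 4 = 2
  item 10: 2
  item 11: 6 − 2 = 4
Sum = 6 + 2 + 2 + 0 + 1 + 2 + 2 + 4 = 19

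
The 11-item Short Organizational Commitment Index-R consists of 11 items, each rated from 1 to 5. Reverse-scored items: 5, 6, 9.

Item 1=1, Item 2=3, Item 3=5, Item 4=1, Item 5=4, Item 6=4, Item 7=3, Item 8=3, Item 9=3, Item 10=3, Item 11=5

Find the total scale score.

Raw sum = 35. Reverse-scored items: 5, 6, 9; their raw sum = 11.
Each reversal replaces raw with 6 − raw, changing the total by 6 − 2·raw per item.
Total = 35 + 3·6 − 2·11 = 35 + 18 − 22 = 31

31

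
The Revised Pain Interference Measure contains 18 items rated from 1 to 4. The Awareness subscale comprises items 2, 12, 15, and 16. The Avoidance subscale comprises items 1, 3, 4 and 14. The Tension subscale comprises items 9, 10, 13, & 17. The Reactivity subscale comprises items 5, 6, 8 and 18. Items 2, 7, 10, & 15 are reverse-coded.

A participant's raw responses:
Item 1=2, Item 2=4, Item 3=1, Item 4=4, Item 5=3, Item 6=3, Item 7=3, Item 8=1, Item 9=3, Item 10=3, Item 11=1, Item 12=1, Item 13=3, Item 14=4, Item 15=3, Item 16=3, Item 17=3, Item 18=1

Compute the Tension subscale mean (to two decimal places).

2.75

Tension items: 9, 10, 13, 17.
Of these, item 10 is reverse-coded; reversed = (1+4) − raw = 5 − raw.
  item 9: 3
  item 10: 5 − 3 = 2
  item 13: 3
  item 17: 3
Sum = 3 + 2 + 3 + 3 = 11
Mean = 11 / 4 = 2.75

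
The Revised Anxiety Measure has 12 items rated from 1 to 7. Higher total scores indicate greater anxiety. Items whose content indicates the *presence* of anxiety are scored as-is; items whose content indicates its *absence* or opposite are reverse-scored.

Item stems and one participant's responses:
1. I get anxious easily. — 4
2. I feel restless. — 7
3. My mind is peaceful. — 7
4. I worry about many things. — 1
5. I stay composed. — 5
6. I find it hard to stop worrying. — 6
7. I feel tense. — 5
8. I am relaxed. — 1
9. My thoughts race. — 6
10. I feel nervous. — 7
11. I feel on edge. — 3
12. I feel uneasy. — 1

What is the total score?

Items 3, 5, 8 describe the absence/opposite of anxiety → reverse-score.
reverse-coded value = 8 − response.
  item 1: 4
  item 2: 7
  item 3: 8 − 7 = 1
  item 4: 1
  item 5: 8 − 5 = 3
  item 6: 6
  item 7: 5
  item 8: 8 − 1 = 7
  item 9: 6
  item 10: 7
  item 11: 3
  item 12: 1
Total = 4 + 7 + 1 + 1 + 3 + 6 + 5 + 7 + 6 + 7 + 3 + 1 = 51

51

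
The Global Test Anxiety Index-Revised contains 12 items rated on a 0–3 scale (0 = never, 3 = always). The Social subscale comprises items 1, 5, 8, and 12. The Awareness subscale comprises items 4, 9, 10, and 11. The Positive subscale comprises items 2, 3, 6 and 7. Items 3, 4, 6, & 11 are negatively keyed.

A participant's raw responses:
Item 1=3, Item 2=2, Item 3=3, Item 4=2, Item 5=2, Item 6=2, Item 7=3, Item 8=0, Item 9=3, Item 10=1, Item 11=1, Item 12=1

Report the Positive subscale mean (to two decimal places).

Positive items: 2, 3, 6, 7.
Of these, items 3 & 6 are negatively keyed; on a 0–3 scale, reversed = 3 − raw.
  item 2: 2
  item 3: 3 − 3 = 0
  item 6: 3 − 2 = 1
  item 7: 3
Sum = 2 + 0 + 1 + 3 = 6
Mean = 6 / 4 = 1.50

1.50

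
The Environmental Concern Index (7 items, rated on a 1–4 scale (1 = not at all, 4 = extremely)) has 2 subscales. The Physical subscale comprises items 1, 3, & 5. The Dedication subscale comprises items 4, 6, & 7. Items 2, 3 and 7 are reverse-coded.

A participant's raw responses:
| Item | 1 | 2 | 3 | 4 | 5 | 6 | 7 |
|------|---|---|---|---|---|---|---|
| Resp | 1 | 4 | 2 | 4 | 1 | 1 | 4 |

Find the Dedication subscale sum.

6

Dedication items: 4, 6, 7.
Of these, item 7 is reverse-coded; reversed = (1+4) − raw = 5 − raw.
  item 4: 4
  item 6: 1
  item 7: 5 − 4 = 1
Sum = 4 + 1 + 1 = 6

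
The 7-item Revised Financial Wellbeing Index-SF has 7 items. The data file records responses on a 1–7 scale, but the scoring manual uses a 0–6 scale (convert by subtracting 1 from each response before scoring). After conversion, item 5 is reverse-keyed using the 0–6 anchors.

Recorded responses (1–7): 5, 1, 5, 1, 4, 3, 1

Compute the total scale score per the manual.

13

Convert to 0–6: 4, 0, 4, 0, 3, 2, 0
Reverse-coded (reverse-coded value = 6 − response):
  item 5: 6 − 3 = 3
Scored: 4, 0, 4, 0, 3, 2, 0
Total = 13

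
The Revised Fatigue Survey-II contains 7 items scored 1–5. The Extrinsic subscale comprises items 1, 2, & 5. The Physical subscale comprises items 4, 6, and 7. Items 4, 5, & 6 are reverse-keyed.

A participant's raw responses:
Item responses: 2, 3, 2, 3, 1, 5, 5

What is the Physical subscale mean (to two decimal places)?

3.00

Physical items: 4, 6, 7.
Of these, items 4 & 6 are reverse-keyed; reversed = (1+5) − raw = 6 − raw.
  item 4: 6 − 3 = 3
  item 6: 6 − 5 = 1
  item 7: 5
Sum = 3 + 1 + 5 = 9
Mean = 9 / 3 = 3.00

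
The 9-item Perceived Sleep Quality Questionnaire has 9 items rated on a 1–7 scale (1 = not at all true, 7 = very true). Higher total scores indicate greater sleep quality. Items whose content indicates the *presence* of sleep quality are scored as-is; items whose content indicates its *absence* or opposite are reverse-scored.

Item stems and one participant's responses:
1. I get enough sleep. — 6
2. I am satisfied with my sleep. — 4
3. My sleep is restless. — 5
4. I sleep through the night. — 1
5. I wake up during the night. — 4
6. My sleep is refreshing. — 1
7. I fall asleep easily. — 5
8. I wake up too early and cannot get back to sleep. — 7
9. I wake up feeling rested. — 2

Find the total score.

27

Items 3, 5, 8 describe the absence/opposite of sleep quality → reverse-score.
reversed = (1+7) − raw = 8 − raw.
  item 1: 6
  item 2: 4
  item 3: 8 − 5 = 3
  item 4: 1
  item 5: 8 − 4 = 4
  item 6: 1
  item 7: 5
  item 8: 8 − 7 = 1
  item 9: 2
Total = 6 + 4 + 3 + 1 + 4 + 1 + 5 + 1 + 2 = 27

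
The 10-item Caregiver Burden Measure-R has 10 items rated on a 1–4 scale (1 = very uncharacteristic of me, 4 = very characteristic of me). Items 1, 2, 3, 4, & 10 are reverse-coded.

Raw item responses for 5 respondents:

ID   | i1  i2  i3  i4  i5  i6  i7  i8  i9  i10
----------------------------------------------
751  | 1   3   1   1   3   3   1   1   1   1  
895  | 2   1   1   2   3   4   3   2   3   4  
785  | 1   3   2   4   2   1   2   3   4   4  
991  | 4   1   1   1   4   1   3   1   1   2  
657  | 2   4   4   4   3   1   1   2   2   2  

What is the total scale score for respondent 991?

26

Respondent 991 raw: 4, 1, 1, 1, 4, 1, 3, 1, 1, 2.
Reverse-coded (reversed = (1+4) − raw = 5 − raw):
  item 1: 5 − 4 = 1
  item 2: 5 − 1 = 4
  item 3: 5 − 1 = 4
  item 4: 5 − 1 = 4
  item 5: 4
  item 6: 1
  item 7: 3
  item 8: 1
  item 9: 1
  item 10: 5 − 2 = 3
Sum = 1 + 4 + 4 + 4 + 4 + 1 + 3 + 1 + 1 + 3 = 26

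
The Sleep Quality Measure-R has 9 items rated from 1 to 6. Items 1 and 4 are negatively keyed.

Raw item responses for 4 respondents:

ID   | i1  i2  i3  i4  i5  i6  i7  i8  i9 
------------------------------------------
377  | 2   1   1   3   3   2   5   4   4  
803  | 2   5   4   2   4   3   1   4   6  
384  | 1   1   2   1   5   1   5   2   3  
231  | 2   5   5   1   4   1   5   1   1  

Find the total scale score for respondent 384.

31

Respondent 384 raw: 1, 1, 2, 1, 5, 1, 5, 2, 3.
Reverse-coded (reversed = (1+6) − raw = 7 − raw):
  item 1: 7 − 1 = 6
  item 2: 1
  item 3: 2
  item 4: 7 − 1 = 6
  item 5: 5
  item 6: 1
  item 7: 5
  item 8: 2
  item 9: 3
Sum = 6 + 1 + 2 + 6 + 5 + 1 + 5 + 2 + 3 = 31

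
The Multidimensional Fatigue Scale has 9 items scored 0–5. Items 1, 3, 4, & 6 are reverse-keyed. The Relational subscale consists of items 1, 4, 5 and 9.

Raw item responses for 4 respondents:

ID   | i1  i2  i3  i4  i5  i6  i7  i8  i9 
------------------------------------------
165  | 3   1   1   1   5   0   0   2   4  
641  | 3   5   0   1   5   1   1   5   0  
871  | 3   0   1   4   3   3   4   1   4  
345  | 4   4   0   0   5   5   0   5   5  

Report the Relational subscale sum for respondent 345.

16

Respondent 345 raw: 4, 4, 0, 0, 5, 5, 0, 5, 5.
Relational items: 1, 4, 5, 9.
Reverse-coded (on a 0–5 scale, reversed = 5 − raw):
  item 1: 5 − 4 = 1
  item 4: 5 − 0 = 5
  item 5: 5
  item 9: 5
Sum = 1 + 5 + 5 + 5 = 16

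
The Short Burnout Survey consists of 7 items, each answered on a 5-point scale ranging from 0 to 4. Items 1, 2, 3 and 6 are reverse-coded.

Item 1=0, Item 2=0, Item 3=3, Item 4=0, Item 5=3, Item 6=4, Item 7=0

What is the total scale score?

12

Raw sum = 10. Reverse-coded items: 1, 2, 3, 6; their raw sum = 7.
Each reversal replaces raw with 4 − raw, changing the total by 4 − 2·raw per item.
Total = 10 + 4·4 − 2·7 = 10 + 16 − 14 = 12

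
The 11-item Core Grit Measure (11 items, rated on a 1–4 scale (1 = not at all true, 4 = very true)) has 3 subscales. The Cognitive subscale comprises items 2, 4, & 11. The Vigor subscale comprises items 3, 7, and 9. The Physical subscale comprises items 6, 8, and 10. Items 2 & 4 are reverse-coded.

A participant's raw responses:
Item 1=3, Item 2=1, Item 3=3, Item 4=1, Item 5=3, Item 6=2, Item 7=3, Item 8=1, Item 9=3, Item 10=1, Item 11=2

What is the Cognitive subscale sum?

10

Cognitive items: 2, 4, 11.
Of these, items 2 and 4 are reverse-coded; on a 1–4 scale, reversed = 5 − raw.
  item 2: 5 − 1 = 4
  item 4: 5 − 1 = 4
  item 11: 2
Sum = 4 + 4 + 2 = 10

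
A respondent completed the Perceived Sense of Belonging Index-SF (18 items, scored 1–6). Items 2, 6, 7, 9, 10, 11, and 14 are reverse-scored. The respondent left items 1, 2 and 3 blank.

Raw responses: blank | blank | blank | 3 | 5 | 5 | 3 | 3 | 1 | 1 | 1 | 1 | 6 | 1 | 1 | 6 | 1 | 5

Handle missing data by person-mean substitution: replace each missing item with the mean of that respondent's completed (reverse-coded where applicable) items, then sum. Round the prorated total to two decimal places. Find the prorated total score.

Reverse-coded (on a 1–6 scale, reversed = 7 − raw):
  item 6: 7 − 5 = 2
  item 7: 7 − 3 = 4
  item 9: 7 − 1 = 6
  item 10: 7 − 1 = 6
  item 11: 7 − 1 = 6
  item 14: 7 − 1 = 6
Completed scored items (15 of 18): 3, 5, 2, 4, 3, 6, 6, 6, 1, 6, 6, 1, 6, 1, 5; sum = 61.
Person mean = 61 / 15 ≈ 4.0667
Prorated total = (61 / 15) × 18 = 73.20 (to 2 dp)

73.20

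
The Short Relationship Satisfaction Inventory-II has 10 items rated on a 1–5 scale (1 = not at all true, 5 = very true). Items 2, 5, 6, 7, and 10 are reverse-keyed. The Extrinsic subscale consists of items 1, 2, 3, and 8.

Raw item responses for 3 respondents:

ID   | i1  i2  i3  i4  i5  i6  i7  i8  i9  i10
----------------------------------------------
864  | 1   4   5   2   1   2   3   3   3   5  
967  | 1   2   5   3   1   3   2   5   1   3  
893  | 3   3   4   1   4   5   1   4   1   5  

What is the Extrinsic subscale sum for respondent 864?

Respondent 864 raw: 1, 4, 5, 2, 1, 2, 3, 3, 3, 5.
Extrinsic items: 1, 2, 3, 8.
Reverse-coded (reverse-coded value = 6 − response):
  item 1: 1
  item 2: 6 − 4 = 2
  item 3: 5
  item 8: 3
Sum = 1 + 2 + 5 + 3 = 11

11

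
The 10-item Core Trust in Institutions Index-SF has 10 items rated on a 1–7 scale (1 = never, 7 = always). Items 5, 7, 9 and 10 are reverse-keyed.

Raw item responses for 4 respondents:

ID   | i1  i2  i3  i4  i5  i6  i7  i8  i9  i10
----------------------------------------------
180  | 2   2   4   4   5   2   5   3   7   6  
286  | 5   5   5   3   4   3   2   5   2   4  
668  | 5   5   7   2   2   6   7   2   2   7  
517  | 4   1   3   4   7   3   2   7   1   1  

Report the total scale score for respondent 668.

41

Respondent 668 raw: 5, 5, 7, 2, 2, 6, 7, 2, 2, 7.
Reverse-coded (reversed = (1+7) − raw = 8 − raw):
  item 1: 5
  item 2: 5
  item 3: 7
  item 4: 2
  item 5: 8 − 2 = 6
  item 6: 6
  item 7: 8 − 7 = 1
  item 8: 2
  item 9: 8 − 2 = 6
  item 10: 8 − 7 = 1
Sum = 5 + 5 + 7 + 2 + 6 + 6 + 1 + 2 + 6 + 1 = 41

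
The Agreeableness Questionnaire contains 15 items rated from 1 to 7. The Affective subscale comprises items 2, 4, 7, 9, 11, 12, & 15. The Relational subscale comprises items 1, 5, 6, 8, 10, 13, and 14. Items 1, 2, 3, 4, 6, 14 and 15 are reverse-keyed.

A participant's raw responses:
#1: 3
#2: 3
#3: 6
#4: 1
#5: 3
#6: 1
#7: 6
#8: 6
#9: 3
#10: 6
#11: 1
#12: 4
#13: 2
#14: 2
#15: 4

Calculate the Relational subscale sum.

Relational items: 1, 5, 6, 8, 10, 13, 14.
Of these, items 1, 6, & 14 are reverse-keyed; reversed = (1+7) − raw = 8 − raw.
  item 1: 8 − 3 = 5
  item 5: 3
  item 6: 8 − 1 = 7
  item 8: 6
  item 10: 6
  item 13: 2
  item 14: 8 − 2 = 6
Sum = 5 + 3 + 7 + 6 + 6 + 2 + 6 = 35

35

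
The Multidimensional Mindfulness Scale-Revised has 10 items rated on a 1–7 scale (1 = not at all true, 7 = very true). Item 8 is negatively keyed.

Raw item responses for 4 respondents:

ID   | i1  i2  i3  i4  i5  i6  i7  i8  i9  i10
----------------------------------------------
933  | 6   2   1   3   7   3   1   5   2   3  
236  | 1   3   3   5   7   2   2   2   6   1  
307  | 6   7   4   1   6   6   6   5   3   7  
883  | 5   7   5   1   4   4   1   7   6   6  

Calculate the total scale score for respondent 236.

36

Respondent 236 raw: 1, 3, 3, 5, 7, 2, 2, 2, 6, 1.
Reverse-coded (reverse-coded value = 8 − response):
  item 1: 1
  item 2: 3
  item 3: 3
  item 4: 5
  item 5: 7
  item 6: 2
  item 7: 2
  item 8: 8 − 2 = 6
  item 9: 6
  item 10: 1
Sum = 1 + 3 + 3 + 5 + 7 + 2 + 2 + 6 + 6 + 1 = 36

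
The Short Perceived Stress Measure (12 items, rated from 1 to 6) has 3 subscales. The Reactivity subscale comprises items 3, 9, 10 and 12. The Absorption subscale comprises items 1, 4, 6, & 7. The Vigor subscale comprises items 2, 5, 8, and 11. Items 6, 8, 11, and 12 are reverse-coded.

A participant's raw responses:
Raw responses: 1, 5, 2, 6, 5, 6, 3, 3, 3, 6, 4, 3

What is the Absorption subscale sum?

Absorption items: 1, 4, 6, 7.
Of these, item 6 is reverse-coded; reversed = (1+6) − raw = 7 − raw.
  item 1: 1
  item 4: 6
  item 6: 7 − 6 = 1
  item 7: 3
Sum = 1 + 6 + 1 + 3 = 11

11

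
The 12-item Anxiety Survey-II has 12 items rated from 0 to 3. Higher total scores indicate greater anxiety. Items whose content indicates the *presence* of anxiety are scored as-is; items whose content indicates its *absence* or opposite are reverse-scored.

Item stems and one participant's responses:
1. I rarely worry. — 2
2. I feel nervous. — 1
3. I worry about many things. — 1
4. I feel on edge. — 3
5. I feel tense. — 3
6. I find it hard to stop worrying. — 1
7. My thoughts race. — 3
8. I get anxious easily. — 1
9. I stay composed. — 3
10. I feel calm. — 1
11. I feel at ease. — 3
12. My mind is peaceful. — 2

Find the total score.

17

Items 1, 9, 10, 11, 12 describe the absence/opposite of anxiety → reverse-score.
on a 0–3 scale, reversed = 3 − raw.
  item 1: 3 − 2 = 1
  item 2: 1
  item 3: 1
  item 4: 3
  item 5: 3
  item 6: 1
  item 7: 3
  item 8: 1
  item 9: 3 − 3 = 0
  item 10: 3 − 1 = 2
  item 11: 3 − 3 = 0
  item 12: 3 − 2 = 1
Total = 1 + 1 + 1 + 3 + 3 + 1 + 3 + 1 + 0 + 2 + 0 + 1 = 17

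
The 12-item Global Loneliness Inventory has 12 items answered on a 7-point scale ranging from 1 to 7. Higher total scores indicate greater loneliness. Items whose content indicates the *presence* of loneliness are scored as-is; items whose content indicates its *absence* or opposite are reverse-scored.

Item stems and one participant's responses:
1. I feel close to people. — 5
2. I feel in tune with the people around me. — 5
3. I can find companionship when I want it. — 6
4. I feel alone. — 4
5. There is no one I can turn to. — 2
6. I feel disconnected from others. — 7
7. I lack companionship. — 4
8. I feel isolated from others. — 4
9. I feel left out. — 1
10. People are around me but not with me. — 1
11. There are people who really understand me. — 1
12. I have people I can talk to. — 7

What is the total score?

39

Items 1, 2, 3, 11, 12 describe the absence/opposite of loneliness → reverse-score.
on a 1–7 scale, reversed = 8 − raw.
  item 1: 8 − 5 = 3
  item 2: 8 − 5 = 3
  item 3: 8 − 6 = 2
  item 4: 4
  item 5: 2
  item 6: 7
  item 7: 4
  item 8: 4
  item 9: 1
  item 10: 1
  item 11: 8 − 1 = 7
  item 12: 8 − 7 = 1
Total = 3 + 3 + 2 + 4 + 2 + 7 + 4 + 4 + 1 + 1 + 7 + 1 = 39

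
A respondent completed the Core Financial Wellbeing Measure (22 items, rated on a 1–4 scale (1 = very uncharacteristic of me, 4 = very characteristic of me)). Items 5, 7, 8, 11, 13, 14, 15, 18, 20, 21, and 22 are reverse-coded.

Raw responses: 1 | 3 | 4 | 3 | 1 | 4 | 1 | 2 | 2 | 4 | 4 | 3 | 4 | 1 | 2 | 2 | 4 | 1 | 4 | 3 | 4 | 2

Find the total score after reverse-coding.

64

Reversing items 5, 7, 8, 11, 13, 14, 15, 18, 20, 21, and 22 with 5 − raw:
Total = 1 + 3 + 4 + 3 + (5−1) + 4 + (5−1) + (5−2) + 2 + 4 + (5−4) + 3 + (5−4) + (5−1) + (5−2) + 2 + 4 + (5−1) + 4 + (5−3) + (5−4) + (5−2)
      = 1 + 3 + 4 + 3 + 4 + 4 + 4 + 3 + 2 + 4 + 1 + 3 + 1 + 4 + 3 + 2 + 4 + 4 + 4 + 2 + 1 + 3 = 64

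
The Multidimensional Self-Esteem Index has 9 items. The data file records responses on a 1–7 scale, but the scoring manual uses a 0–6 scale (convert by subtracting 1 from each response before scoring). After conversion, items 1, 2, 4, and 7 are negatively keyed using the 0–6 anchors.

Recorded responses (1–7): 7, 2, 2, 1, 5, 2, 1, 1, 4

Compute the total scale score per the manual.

Convert to 0–6: 6, 1, 1, 0, 4, 1, 0, 0, 3
Reverse-coded (on a 0–6 scale, reversed = 6 − raw):
  item 1: 6 − 6 = 0
  item 2: 6 − 1 = 5
  item 4: 6 − 0 = 6
  item 7: 6 − 0 = 6
Scored: 0, 5, 1, 6, 4, 1, 6, 0, 3
Total = 26

26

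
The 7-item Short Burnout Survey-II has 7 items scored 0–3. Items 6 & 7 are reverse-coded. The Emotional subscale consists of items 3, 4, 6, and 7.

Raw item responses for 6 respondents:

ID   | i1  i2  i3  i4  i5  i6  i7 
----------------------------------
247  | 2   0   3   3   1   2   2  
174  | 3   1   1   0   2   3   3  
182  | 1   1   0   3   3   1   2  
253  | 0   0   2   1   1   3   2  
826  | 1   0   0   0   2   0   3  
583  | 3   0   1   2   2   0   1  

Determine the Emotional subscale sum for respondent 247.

Respondent 247 raw: 2, 0, 3, 3, 1, 2, 2.
Emotional items: 3, 4, 6, 7.
Reverse-coded (reverse-coded value = 3 − response):
  item 3: 3
  item 4: 3
  item 6: 3 − 2 = 1
  item 7: 3 − 2 = 1
Sum = 3 + 3 + 1 + 1 = 8

8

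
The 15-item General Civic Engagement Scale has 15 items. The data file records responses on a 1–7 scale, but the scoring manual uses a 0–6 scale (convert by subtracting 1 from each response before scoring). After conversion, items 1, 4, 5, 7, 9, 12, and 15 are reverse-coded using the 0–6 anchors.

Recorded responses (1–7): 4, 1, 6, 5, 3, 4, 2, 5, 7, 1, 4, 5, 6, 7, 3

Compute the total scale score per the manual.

Convert to 0–6: 3, 0, 5, 4, 2, 3, 1, 4, 6, 0, 3, 4, 5, 6, 2
Reverse-coded (reversed = (0+6) − raw = 6 − raw):
  item 1: 6 − 3 = 3
  item 4: 6 − 4 = 2
  item 5: 6 − 2 = 4
  item 7: 6 − 1 = 5
  item 9: 6 − 6 = 0
  item 12: 6 − 4 = 2
  item 15: 6 − 2 = 4
Scored: 3, 0, 5, 2, 4, 3, 5, 4, 0, 0, 3, 2, 5, 6, 4
Total = 46

46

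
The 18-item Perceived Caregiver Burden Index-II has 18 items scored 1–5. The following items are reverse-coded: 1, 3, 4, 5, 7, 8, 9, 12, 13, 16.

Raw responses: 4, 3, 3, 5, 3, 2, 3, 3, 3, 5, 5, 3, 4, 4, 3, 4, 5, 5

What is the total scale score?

57

Reverse-coded items (reversed = (1+5) − raw = 6 − raw):
  item 1: 6 − 4 = 2
  item 3: 6 − 3 = 3
  item 4: 6 − 5 = 1
  item 5: 6 − 3 = 3
  item 7: 6 − 3 = 3
  item 8: 6 − 3 = 3
  item 9: 6 − 3 = 3
  item 12: 6 − 3 = 3
  item 13: 6 − 4 = 2
  item 16: 6 − 4 = 2
After reverse-coding: 2, 3, 3, 1, 3, 2, 3, 3, 3, 5, 5, 3, 2, 4, 3, 2, 5, 5
Total = 2 + 3 + 3 + 1 + 3 + 2 + 3 + 3 + 3 + 5 + 5 + 3 + 2 + 4 + 3 + 2 + 5 + 5 = 57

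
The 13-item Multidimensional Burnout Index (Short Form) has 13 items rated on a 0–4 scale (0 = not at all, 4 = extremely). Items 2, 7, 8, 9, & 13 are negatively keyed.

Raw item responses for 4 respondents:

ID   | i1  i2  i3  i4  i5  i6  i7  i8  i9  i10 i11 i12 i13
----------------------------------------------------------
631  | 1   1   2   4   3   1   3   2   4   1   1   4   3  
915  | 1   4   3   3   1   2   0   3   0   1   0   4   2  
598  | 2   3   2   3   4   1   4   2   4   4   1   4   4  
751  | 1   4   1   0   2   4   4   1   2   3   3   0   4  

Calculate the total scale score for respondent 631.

24

Respondent 631 raw: 1, 1, 2, 4, 3, 1, 3, 2, 4, 1, 1, 4, 3.
Reverse-coded (on a 0–4 scale, reversed = 4 − raw):
  item 1: 1
  item 2: 4 − 1 = 3
  item 3: 2
  item 4: 4
  item 5: 3
  item 6: 1
  item 7: 4 − 3 = 1
  item 8: 4 − 2 = 2
  item 9: 4 − 4 = 0
  item 10: 1
  item 11: 1
  item 12: 4
  item 13: 4 − 3 = 1
Sum = 1 + 3 + 2 + 4 + 3 + 1 + 1 + 2 + 0 + 1 + 1 + 4 + 1 = 24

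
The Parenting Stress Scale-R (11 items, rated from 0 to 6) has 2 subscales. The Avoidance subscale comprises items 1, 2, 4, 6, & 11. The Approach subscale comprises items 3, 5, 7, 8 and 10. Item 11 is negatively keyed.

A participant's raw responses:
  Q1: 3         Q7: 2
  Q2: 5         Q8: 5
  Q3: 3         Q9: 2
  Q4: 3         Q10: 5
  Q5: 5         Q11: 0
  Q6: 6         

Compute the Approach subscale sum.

Approach items: 3, 5, 7, 8, 10.
  item 3: 3
  item 5: 5
  item 7: 2
  item 8: 5
  item 10: 5
Sum = 3 + 5 + 2 + 5 + 5 = 20

20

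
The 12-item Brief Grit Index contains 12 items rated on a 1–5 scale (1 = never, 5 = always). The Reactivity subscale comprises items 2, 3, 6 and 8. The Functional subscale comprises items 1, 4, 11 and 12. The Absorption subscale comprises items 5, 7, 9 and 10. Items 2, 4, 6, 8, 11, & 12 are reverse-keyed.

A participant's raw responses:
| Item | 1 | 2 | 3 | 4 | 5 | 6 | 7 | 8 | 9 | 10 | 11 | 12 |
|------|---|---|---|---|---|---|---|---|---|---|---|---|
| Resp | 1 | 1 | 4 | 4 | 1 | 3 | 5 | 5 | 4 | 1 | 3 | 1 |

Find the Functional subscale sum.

11

Functional items: 1, 4, 11, 12.
Of these, items 4, 11, & 12 are reverse-keyed; on a 1–5 scale, reversed = 6 − raw.
  item 1: 1
  item 4: 6 − 4 = 2
  item 11: 6 − 3 = 3
  item 12: 6 − 1 = 5
Sum = 1 + 2 + 3 + 5 = 11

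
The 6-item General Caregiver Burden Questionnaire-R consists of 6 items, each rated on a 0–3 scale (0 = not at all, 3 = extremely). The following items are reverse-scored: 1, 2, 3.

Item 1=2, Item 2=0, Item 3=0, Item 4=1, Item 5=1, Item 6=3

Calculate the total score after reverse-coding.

12

Raw sum = 7. Reverse-scored items: 1, 2, 3; their raw sum = 2.
Each reversal replaces raw with 3 − raw, changing the total by 3 − 2·raw per item.
Total = 7 + 3·3 − 2·2 = 7 + 9 − 4 = 12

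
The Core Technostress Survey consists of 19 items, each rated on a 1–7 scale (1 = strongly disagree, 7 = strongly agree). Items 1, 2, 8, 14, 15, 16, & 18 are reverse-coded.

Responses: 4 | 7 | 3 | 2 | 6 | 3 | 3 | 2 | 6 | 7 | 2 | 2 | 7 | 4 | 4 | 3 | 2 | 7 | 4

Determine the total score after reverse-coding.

72

Raw sum = 78. Reverse-coded items: 1, 2, 8, 14, 15, 16, 18; their raw sum = 31.
Each reversal replaces raw with 8 − raw, changing the total by 8 − 2·raw per item.
Total = 78 + 7·8 − 2·31 = 78 + 56 − 62 = 72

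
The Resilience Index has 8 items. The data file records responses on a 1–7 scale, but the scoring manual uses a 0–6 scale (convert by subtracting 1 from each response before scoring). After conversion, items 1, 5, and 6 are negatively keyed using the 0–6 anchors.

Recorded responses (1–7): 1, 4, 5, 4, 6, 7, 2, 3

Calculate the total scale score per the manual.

Convert to 0–6: 0, 3, 4, 3, 5, 6, 1, 2
Reverse-coded (reversed = (0+6) − raw = 6 − raw):
  item 1: 6 − 0 = 6
  item 5: 6 − 5 = 1
  item 6: 6 − 6 = 0
Scored: 6, 3, 4, 3, 1, 0, 1, 2
Total = 20

20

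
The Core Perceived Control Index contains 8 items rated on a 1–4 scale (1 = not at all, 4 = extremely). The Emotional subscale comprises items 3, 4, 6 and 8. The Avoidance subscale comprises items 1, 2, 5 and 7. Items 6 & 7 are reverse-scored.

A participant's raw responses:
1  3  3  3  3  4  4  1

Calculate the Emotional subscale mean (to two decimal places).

Emotional items: 3, 4, 6, 8.
Of these, item 6 is reverse-scored; reversed = (1+4) − raw = 5 − raw.
  item 3: 3
  item 4: 3
  item 6: 5 − 4 = 1
  item 8: 1
Sum = 3 + 3 + 1 + 1 = 8
Mean = 8 / 4 = 2.00

2.00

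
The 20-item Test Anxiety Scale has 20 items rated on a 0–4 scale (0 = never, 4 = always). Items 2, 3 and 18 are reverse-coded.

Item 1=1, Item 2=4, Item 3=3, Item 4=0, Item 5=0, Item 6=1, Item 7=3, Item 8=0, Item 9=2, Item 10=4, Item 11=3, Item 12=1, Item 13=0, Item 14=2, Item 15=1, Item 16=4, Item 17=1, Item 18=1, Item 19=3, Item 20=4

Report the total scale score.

34

Reversing items 2, 3 and 18 with 4 − raw:
Total = 1 + (4−4) + (4−3) + 0 + 0 + 1 + 3 + 0 + 2 + 4 + 3 + 1 + 0 + 2 + 1 + 4 + 1 + (4−1) + 3 + 4
      = 1 + 0 + 1 + 0 + 0 + 1 + 3 + 0 + 2 + 4 + 3 + 1 + 0 + 2 + 1 + 4 + 1 + 3 + 3 + 4 = 34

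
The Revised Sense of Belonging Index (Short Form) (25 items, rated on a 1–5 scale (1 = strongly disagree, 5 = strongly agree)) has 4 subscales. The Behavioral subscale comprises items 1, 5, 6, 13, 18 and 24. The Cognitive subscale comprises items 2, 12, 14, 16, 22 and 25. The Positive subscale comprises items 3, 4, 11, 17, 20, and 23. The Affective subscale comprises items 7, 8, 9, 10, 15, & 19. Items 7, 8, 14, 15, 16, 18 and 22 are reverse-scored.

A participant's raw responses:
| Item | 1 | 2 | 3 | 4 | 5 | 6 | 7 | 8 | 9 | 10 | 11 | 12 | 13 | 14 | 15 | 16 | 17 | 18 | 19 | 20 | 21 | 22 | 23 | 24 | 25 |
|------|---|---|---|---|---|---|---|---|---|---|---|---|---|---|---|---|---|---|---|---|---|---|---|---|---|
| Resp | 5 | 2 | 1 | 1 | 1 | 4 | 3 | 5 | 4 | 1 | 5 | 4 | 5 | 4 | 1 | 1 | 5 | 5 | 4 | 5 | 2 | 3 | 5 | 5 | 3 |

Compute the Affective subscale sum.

Affective items: 7, 8, 9, 10, 15, 19.
Of these, items 7, 8, and 15 are reverse-scored; reverse-coded value = 6 − response.
  item 7: 6 − 3 = 3
  item 8: 6 − 5 = 1
  item 9: 4
  item 10: 1
  item 15: 6 − 1 = 5
  item 19: 4
Sum = 3 + 1 + 4 + 1 + 5 + 4 = 18

18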